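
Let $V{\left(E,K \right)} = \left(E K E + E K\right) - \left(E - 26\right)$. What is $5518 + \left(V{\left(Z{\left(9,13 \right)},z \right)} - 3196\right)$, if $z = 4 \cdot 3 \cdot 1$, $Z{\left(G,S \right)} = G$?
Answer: $3419$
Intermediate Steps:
$z = 12$ ($z = 12 \cdot 1 = 12$)
$V{\left(E,K \right)} = 26 - E + E K + K E^{2}$ ($V{\left(E,K \right)} = \left(K E^{2} + E K\right) - \left(-26 + E\right) = \left(E K + K E^{2}\right) - \left(-26 + E\right) = 26 - E + E K + K E^{2}$)
$5518 + \left(V{\left(Z{\left(9,13 \right)},z \right)} - 3196\right) = 5518 + \left(\left(26 - 9 + 9 \cdot 12 + 12 \cdot 9^{2}\right) - 3196\right) = 5518 + \left(\left(26 - 9 + 108 + 12 \cdot 81\right) - 3196\right) = 5518 + \left(\left(26 - 9 + 108 + 972\right) - 3196\right) = 5518 + \left(1097 - 3196\right) = 5518 - 2099 = 3419$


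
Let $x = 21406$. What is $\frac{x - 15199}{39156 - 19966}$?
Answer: $\frac{6207}{19190} \approx 0.32345$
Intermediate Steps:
$\frac{x - 15199}{39156 - 19966} = \frac{21406 - 15199}{39156 - 19966} = \frac{6207}{19190}$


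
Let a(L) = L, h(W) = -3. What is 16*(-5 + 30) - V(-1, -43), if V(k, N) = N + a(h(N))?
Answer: 446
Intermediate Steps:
V(k, N) = -3 + N (V(k, N) = N - 3 = -3 + N)
16*(-5 + 30) - V(-1, -43) = 16*(-5 + 30) - (-3 - 43) = 16*25 - 1*(-46) = 400 + 46 = 446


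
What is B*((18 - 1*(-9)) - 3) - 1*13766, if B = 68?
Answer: -12134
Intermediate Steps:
B*((18 - 1*(-9)) - 3) - 1*13766 = 68*((18 - 1*(-9)) - 3) - 1*13766 = 68*((18 + 9) - 3) - 13766 = 68*(27 - 3) - 13766 = 68*24 - 13766 = 1632 - 13766 = -12134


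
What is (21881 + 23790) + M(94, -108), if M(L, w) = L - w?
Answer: 45873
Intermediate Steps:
(21881 + 23790) + M(94, -108) = (21881 + 23790) + (94 - 1*(-108)) = 45671 + (94 + 108) = 45671 + 202 = 45873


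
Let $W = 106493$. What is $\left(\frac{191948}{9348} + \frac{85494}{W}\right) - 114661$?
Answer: $- \frac{28530847802132}{248874141} \approx -1.1464 \cdot 10^{5}$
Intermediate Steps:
$\left(\frac{191948}{9348} + \frac{85494}{W}\right) - 114661 = \left(\frac{191948}{9348} + \frac{85494}{106493}\right) - 114661 = \left(191948 \cdot \frac{1}{9348} + 85494 \cdot \frac{1}{106493}\right) - 114661 = \left(\frac{47987}{2337} + \frac{85494}{106493}\right) - 114661 = \frac{5310079069}{248874141} - 114661 = - \frac{28530847802132}{248874141}$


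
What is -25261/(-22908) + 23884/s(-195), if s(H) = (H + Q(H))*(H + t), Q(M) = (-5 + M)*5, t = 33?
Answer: 906235277/739126620 ≈ 1.2261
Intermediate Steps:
Q(M) = -25 + 5*M
s(H) = (-25 + 6*H)*(33 + H) (s(H) = (H + (-25 + 5*H))*(H + 33) = (-25 + 6*H)*(33 + H))
-25261/(-22908) + 23884/s(-195) = -25261/(-22908) + 23884/(-825 + 6*(-195)**2 + 173*(-195)) = -25261*(-1/22908) + 23884/(-825 + 6*38025 - 33735) = 25261/22908 + 23884/(-825 + 228150 - 33735) = 25261/22908 + 23884/193590 = 25261/22908 + 23884*(1/193590) = 25261/22908 + 11942/96795 = 906235277/739126620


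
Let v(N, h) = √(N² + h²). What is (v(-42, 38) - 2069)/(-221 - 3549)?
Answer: 2069/3770 - √802/1885 ≈ 0.53378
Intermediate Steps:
(v(-42, 38) - 2069)/(-221 - 3549) = (√((-42)² + 38²) - 2069)/(-221 - 3549) = (√(1764 + 1444) - 2069)/(-3770) = (√3208 - 2069)*(-1/3770) = (2*√802 - 2069)*(-1/3770) = (-2069 + 2*√802)*(-1/3770) = 2069/3770 - √802/1885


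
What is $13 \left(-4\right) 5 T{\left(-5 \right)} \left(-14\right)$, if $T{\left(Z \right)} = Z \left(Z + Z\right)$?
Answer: $182000$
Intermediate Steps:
$T{\left(Z \right)} = 2 Z^{2}$ ($T{\left(Z \right)} = Z 2 Z = 2 Z^{2}$)
$13 \left(-4\right) 5 T{\left(-5 \right)} \left(-14\right) = 13 \left(-4\right) 5 \cdot 2 \left(-5\right)^{2} \left(-14\right) = 13 \left(- 20 \cdot 2 \cdot 25\right) \left(-14\right) = 13 \left(\left(-20\right) 50\right) \left(-14\right) = 13 \left(-1000\right) \left(-14\right) = \left(-13000\right) \left(-14\right) = 182000$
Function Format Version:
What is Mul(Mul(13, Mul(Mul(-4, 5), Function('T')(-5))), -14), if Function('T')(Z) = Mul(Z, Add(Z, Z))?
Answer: 182000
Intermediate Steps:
Function('T')(Z) = Mul(2, Pow(Z, 2)) (Function('T')(Z) = Mul(Z, Mul(2, Z)) = Mul(2, Pow(Z, 2)))
Mul(Mul(13, Mul(Mul(-4, 5), Function('T')(-5))), -14) = Mul(Mul(13, Mul(Mul(-4, 5), Mul(2, Pow(-5, 2)))), -14) = Mul(Mul(13, Mul(-20, Mul(2, 25))), -14) = Mul(Mul(13, Mul(-20, 50)), -14) = Mul(Mul(13, -1000), -14) = Mul(-13000, -14) = 182000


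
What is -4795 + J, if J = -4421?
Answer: -9216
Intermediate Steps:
-4795 + J = -4795 - 4421 = -9216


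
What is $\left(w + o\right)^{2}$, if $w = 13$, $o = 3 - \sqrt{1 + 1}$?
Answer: $\left(16 - \sqrt{2}\right)^{2} \approx 212.75$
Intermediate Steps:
$o = 3 - \sqrt{2} \approx 1.5858$
$\left(w + o\right)^{2} = \left(13 + \left(3 - \sqrt{2}\right)\right)^{2} = \left(16 - \sqrt{2}\right)^{2}$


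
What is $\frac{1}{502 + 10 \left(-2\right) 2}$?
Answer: $\frac{1}{462} \approx 0.0021645$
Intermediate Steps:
$\frac{1}{502 + 10 \left(-2\right) 2} = \frac{1}{502 - 40} = \frac{1}{462}$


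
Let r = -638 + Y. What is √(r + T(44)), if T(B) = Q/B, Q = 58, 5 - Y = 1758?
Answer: I*√1156606/22 ≈ 48.884*I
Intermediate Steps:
Y = -1753 (Y = 5 - 1*1758 = 5 - 1758 = -1753)
r = -2391 (r = -638 - 1753 = -2391)
T(B) = 58/B
√(r + T(44)) = √(-2391 + 58/44) = √(-2391 + 58*(1/44)) = √(-2391 + 29/22) = √(-52573/22) = I*√1156606/22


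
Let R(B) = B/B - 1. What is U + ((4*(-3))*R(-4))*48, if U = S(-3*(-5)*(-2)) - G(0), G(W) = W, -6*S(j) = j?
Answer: 5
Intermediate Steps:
R(B) = 0 (R(B) = 1 - 1 = 0)
S(j) = -j/6
U = 5 (U = -(-3*(-5))*(-2)/6 - 1*0 = -5*(-2)/2 + 0 = -1/6*(-30) + 0 = 5 + 0 = 5)
U + ((4*(-3))*R(-4))*48 = 5 + ((4*(-3))*0)*48 = 5 - 12*0*48 = 5 + 0*48 = 5 + 0 = 5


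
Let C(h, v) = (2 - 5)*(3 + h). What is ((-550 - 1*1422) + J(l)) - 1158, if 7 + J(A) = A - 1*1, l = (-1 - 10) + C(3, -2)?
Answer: -3167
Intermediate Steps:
C(h, v) = -9 - 3*h (C(h, v) = -3*(3 + h) = -9 - 3*h)
l = -29 (l = (-1 - 10) + (-9 - 3*3) = -11 + (-9 - 9) = -11 - 18 = -29)
J(A) = -8 + A (J(A) = -7 + (A - 1*1) = -7 + (A - 1) = -7 + (-1 + A) = -8 + A)
((-550 - 1*1422) + J(l)) - 1158 = ((-550 - 1*1422) + (-8 - 29)) - 1158 = ((-550 - 1422) - 37) - 1158 = (-1972 - 37) - 1158 = -2009 - 1158 = -3167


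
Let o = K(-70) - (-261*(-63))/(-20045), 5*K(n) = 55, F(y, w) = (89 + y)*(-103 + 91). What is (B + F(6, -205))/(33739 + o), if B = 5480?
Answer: 86995300/676535193 ≈ 0.12859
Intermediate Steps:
F(y, w) = -1068 - 12*y (F(y, w) = (89 + y)*(-12) = -1068 - 12*y)
K(n) = 11 (K(n) = (1/5)*55 = 11)
o = 236938/20045 (o = 11 - (-261*(-63))/(-20045) = 11 - 16443*(-1)/20045 = 11 - 1*(-16443/20045) = 11 + 16443/20045 = 236938/20045 ≈ 11.820)
(B + F(6, -205))/(33739 + o) = (5480 + (-1068 - 12*6))/(33739 + 236938/20045) = (5480 + (-1068 - 72))/(676535193/20045) = (5480 - 1140)*(20045/676535193) = 4340*(20045/676535193) = 86995300/676535193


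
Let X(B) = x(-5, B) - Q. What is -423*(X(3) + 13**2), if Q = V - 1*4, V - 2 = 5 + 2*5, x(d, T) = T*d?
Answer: -59643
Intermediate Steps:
V = 17 (V = 2 + (5 + 2*5) = 2 + (5 + 10) = 2 + 15 = 17)
Q = 13 (Q = 17 - 1*4 = 17 - 4 = 13)
X(B) = -13 - 5*B (X(B) = B*(-5) - 1*13 = -5*B - 13 = -13 - 5*B)
-423*(X(3) + 13**2) = -423*((-13 - 5*3) + 13**2) = -423*((-13 - 15) + 169) = -423*(-28 + 169) = -423*141 = -59643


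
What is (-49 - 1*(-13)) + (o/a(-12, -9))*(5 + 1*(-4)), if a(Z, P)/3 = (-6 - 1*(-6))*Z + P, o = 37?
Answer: -1009/27 ≈ -37.370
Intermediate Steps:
a(Z, P) = 3*P (a(Z, P) = 3*((-6 - 1*(-6))*Z + P) = 3*((-6 + 6)*Z + P) = 3*(0*Z + P) = 3*(0 + P) = 3*P)
(-49 - 1*(-13)) + (o/a(-12, -9))*(5 + 1*(-4)) = (-49 - 1*(-13)) + (37/((3*(-9))))*(5 + 1*(-4)) = (-49 + 13) + (37/(-27))*(5 - 4) = -36 + (37*(-1/27))*1 = -36 - 37/27*1 = -36 - 37/27 = -1009/27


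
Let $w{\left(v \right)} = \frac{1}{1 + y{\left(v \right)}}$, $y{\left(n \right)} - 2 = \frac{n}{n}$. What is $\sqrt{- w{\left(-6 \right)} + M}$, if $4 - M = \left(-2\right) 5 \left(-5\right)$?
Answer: $\frac{i \sqrt{185}}{2} \approx 6.8007 i$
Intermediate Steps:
$y{\left(n \right)} = 3$ ($y{\left(n \right)} = 2 + \frac{n}{n} = 2 + 1 = 3$)
$w{\left(v \right)} = \frac{1}{4}$ ($w{\left(v \right)} = \frac{1}{1 + 3} = \frac{1}{4}$)
$M = -46$ ($M = 4 - \left(-2\right) 5 \left(-5\right) = 4 - \left(-10\right) \left(-5\right) = 4 - 50 = -46$)
$\sqrt{- w{\left(-6 \right)} + M} = \sqrt{\left(-1\right) \frac{1}{4} - 46} = \sqrt{- \frac{1}{4} - 46} = \sqrt{- \frac{185}{4}} = \frac{i \sqrt{185}}{2}$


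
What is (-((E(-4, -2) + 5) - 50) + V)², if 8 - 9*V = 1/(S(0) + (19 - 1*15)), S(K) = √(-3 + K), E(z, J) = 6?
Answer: 2*(-836291*I + 515165*√3)/(81*(-13*I + 8*√3)) ≈ 1589.3 + 0.80759*I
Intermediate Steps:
V = 8/9 - 1/(9*(4 + I*√3)) (V = 8/9 - 1/(9*(√(-3 + 0) + (19 - 1*15))) = 8/9 - 1/(9*(√(-3) + (19 - 15))) = 8/9 - 1/(9*(I*√3 + 4)) = 8/9 - 1/(9*(4 + I*√3)) ≈ 0.8655 + 0.010129*I)
(-((E(-4, -2) + 5) - 50) + V)² = (-((6 + 5) - 50) + (148/171 + I*√3/171))² = (-(11 - 50) + (148/171 + I*√3/171))² = (-1*(-39) + (148/171 + I*√3/171))² = (39 + (148/171 + I*√3/171))² = (6817/171 + I*√3/171)²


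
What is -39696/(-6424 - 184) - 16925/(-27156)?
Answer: 74364061/11215428 ≈ 6.6305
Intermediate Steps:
-39696/(-6424 - 184) - 16925/(-27156) = -39696/(-6608) - 16925*(-1/27156) = -39696*(-1/6608) + 16925/27156 = 2481/413 + 16925/27156 = 74364061/11215428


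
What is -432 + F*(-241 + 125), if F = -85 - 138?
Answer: 25436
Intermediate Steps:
F = -223
-432 + F*(-241 + 125) = -432 - 223*(-241 + 125) = -432 - 223*(-116) = -432 + 25868 = 25436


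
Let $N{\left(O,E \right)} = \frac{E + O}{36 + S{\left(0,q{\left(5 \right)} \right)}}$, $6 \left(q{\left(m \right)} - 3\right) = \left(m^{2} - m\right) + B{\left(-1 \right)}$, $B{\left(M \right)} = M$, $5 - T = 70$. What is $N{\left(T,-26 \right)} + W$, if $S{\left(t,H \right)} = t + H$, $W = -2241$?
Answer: $- \frac{567519}{253} \approx -2243.2$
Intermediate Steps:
$T = -65$ ($T = 5 - 70 = -65$)
$q{\left(m \right)} = \frac{17}{6} - \frac{m}{6} + \frac{m^{2}}{6}$ ($q{\left(m \right)} = 3 + \frac{\left(m^{2} - m\right) - 1}{6} = 3 + \frac{-1 + m^{2} - m}{6} = 3 - \left(\frac{1}{6} - \frac{m^{2}}{6} + \frac{m}{6}\right) = \frac{17}{6} - \frac{m}{6} + \frac{m^{2}}{6}$)
$S{\left(t,H \right)} = H + t$
$N{\left(O,E \right)} = \frac{6 E}{253} + \frac{6 O}{253}$ ($N{\left(O,E \right)} = \frac{E + O}{36 + \left(\left(\frac{17}{6} - \frac{5}{6} + \frac{5^{2}}{6}\right) + 0\right)} = \frac{E + O}{36 + \left(\left(\frac{17}{6} - \frac{5}{6} + \frac{1}{6} \cdot 25\right) + 0\right)} = \frac{E + O}{36 + \left(\left(\frac{17}{6} - \frac{5}{6} + \frac{25}{6}\right) + 0\right)} = \frac{E + O}{36 + \left(\frac{37}{6} + 0\right)} = \frac{E + O}{36 + \frac{37}{6}} = \frac{E + O}{\frac{253}{6}} = \left(E + O\right) \frac{6}{253} = \frac{6 E}{253} + \frac{6 O}{253}$)
$N{\left(T,-26 \right)} + W = \left(\frac{6}{253} \left(-26\right) + \frac{6}{253} \left(-65\right)\right) - 2241 = \left(- \frac{156}{253} - \frac{390}{253}\right) - 2241 = - \frac{546}{253} - 2241 = - \frac{567519}{253}$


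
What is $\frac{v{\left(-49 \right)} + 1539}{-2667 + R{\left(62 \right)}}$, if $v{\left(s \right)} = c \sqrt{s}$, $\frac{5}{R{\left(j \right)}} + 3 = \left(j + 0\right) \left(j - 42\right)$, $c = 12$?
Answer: $- \frac{1903743}{3299074} - \frac{51954 i}{1649537} \approx -0.57705 - 0.031496 i$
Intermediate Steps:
$R{\left(j \right)} = \frac{5}{-3 + j \left(-42 + j\right)}$ ($R{\left(j \right)} = \frac{5}{-3 + \left(j + 0\right) \left(j - 42\right)} = \frac{5}{-3 + j \left(-42 + j\right)}$)
$v{\left(s \right)} = 12 \sqrt{s}$
$\frac{v{\left(-49 \right)} + 1539}{-2667 + R{\left(62 \right)}} = \frac{12 \sqrt{-49} + 1539}{-2667 + \frac{5}{-3 + 62^{2} - 2604}} = \frac{12 \cdot 7 i + 1539}{-2667 + \frac{5}{-3 + 3844 - 2604}} = \frac{84 i + 1539}{-2667 + \frac{5}{1237}} = \frac{1539 + 84 i}{-2667 + 5 \cdot \frac{1}{1237}} = \frac{1539 + 84 i}{-2667 + \frac{5}{1237}} = \frac{1539 + 84 i}{- \frac{3299074}{1237}} = \left(1539 + 84 i\right) \left(- \frac{1237}{3299074}\right) = - \frac{1903743}{3299074} - \frac{51954 i}{1649537}$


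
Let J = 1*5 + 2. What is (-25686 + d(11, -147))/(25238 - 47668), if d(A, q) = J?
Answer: 25679/22430 ≈ 1.1448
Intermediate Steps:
J = 7 (J = 5 + 2 = 7)
d(A, q) = 7
(-25686 + d(11, -147))/(25238 - 47668) = (-25686 + 7)/(25238 - 47668) = -25679/(-22430) = -25679*(-1/22430) = 25679/22430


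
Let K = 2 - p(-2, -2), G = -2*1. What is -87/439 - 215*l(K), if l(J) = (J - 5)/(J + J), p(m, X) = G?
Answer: 93689/3512 ≈ 26.677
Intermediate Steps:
G = -2
p(m, X) = -2
K = 4 (K = 2 - 1*(-2) = 2 + 2 = 4)
l(J) = (-5 + J)/(2*J) (l(J) = (-5 + J)/((2*J)) = (-5 + J)*(1/(2*J)) = (-5 + J)/(2*J))
-87/439 - 215*l(K) = -87/439 - 215*(-5 + 4)/(2*4) = -87*1/439 - 215*(-1)/(2*4) = -87/439 - 215*(-⅛) = -87/439 + 215/8 = 93689/3512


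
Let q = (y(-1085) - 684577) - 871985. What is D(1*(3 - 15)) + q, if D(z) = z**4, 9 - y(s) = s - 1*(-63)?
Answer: -1534795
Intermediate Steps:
y(s) = -54 - s (y(s) = 9 - (s - 1*(-63)) = 9 - (s + 63) = 9 - (63 + s) = 9 + (-63 - s) = -54 - s)
q = -1555531 (q = ((-54 - 1*(-1085)) - 684577) - 871985 = ((-54 + 1085) - 684577) - 871985 = (1031 - 684577) - 871985 = -683546 - 871985 = -1555531)
D(1*(3 - 15)) + q = (1*(3 - 15))**4 - 1555531 = (1*(-12))**4 - 1555531 = (-12)**4 - 1555531 = 20736 - 1555531 = -1534795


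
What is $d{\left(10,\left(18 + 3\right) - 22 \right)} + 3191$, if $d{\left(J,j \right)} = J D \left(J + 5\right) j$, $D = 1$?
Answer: $3041$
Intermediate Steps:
$d{\left(J,j \right)} = J j \left(5 + J\right)$ ($d{\left(J,j \right)} = J 1 \left(J + 5\right) j = J \left(5 + J\right) j = J j \left(5 + J\right)$)
$d{\left(10,\left(18 + 3\right) - 22 \right)} + 3191 = 10 \left(\left(18 + 3\right) - 22\right) \left(5 + 10\right) + 3191 = 10 \left(21 - 22\right) 15 + 3191 = 10 \left(-1\right) 15 + 3191 = -150 + 3191 = 3041$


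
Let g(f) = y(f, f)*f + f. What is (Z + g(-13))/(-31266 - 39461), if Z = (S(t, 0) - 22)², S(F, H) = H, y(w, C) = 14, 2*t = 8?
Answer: -289/70727 ≈ -0.0040861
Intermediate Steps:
t = 4 (t = (½)*8 = 4)
g(f) = 15*f (g(f) = 14*f + f = 15*f)
Z = 484 (Z = (0 - 22)² = (-22)² = 484)
(Z + g(-13))/(-31266 - 39461) = (484 + 15*(-13))/(-31266 - 39461) = (484 - 195)/(-70727) = 289*(-1/70727) = -289/70727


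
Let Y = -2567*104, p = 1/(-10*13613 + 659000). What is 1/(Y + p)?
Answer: -522870/139589558159 ≈ -3.7458e-6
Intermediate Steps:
p = 1/522870 (p = 1/(-136130 + 659000) = 1/522870 ≈ 1.9125e-6)
Y = -266968
1/(Y + p) = 1/(-266968 + 1/522870) = 1/(-139589558159/522870) = -522870/139589558159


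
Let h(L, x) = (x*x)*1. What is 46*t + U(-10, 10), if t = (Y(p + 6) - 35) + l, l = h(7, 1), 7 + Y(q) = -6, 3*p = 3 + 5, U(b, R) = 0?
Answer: -2162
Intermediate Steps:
p = 8/3 (p = (3 + 5)/3 = (⅓)*8 = 8/3 ≈ 2.6667)
h(L, x) = x² (h(L, x) = x²*1 = x²)
Y(q) = -13 (Y(q) = -7 - 6 = -13)
l = 1 (l = 1² = 1)
t = -47 (t = (-13 - 35) + 1 = -48 + 1 = -47)
46*t + U(-10, 10) = 46*(-47) + 0 = -2162 + 0 = -2162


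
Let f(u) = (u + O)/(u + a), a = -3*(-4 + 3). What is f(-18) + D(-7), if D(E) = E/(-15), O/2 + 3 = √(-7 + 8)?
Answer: 29/15 ≈ 1.9333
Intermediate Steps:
a = 3 (a = -3*(-1) = 3)
O = -4 (O = -6 + 2*√(-7 + 8) = -6 + 2*√1 = -6 + 2*1 = -6 + 2 = -4)
D(E) = -E/15 (D(E) = E*(-1/15) = -E/15)
f(u) = (-4 + u)/(3 + u) (f(u) = (u - 4)/(u + 3) = (-4 + u)/(3 + u))
f(-18) + D(-7) = (-4 - 18)/(3 - 18) - 1/15*(-7) = -22/(-15) + 7/15 = -1/15*(-22) + 7/15 = 22/15 + 7/15 = 29/15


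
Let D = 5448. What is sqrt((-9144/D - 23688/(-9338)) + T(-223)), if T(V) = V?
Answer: 5*I*sqrt(203701126330)/151409 ≈ 14.904*I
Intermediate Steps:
sqrt((-9144/D - 23688/(-9338)) + T(-223)) = sqrt((-9144/5448 - 23688/(-9338)) - 223) = sqrt((-9144*1/5448 - 23688*(-1/9338)) - 223) = sqrt((-381/227 + 1692/667) - 223) = sqrt(129957/151409 - 223) = sqrt(-33634250/151409) = 5*I*sqrt(203701126330)/151409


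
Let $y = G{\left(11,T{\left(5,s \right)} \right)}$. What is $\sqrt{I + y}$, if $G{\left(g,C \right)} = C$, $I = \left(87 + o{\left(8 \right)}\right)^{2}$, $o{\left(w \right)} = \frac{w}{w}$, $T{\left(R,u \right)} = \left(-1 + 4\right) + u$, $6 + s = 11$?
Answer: $2 \sqrt{1938} \approx 88.045$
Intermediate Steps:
$s = 5$ ($s = -6 + 11 = 5$)
$T{\left(R,u \right)} = 3 + u$
$o{\left(w \right)} = 1$
$I = 7744$ ($I = \left(87 + 1\right)^{2} = 88^{2} = 7744$)
$y = 8$ ($y = 3 + 5 = 8$)
$\sqrt{I + y} = \sqrt{7744 + 8} = \sqrt{7752} = 2 \sqrt{1938}$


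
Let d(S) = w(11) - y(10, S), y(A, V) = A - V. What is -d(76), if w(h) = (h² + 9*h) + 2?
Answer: -288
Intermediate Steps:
w(h) = 2 + h² + 9*h
d(S) = 212 + S (d(S) = (2 + 11² + 9*11) - (10 - S) = (2 + 121 + 99) + (-10 + S) = 222 + (-10 + S) = 212 + S)
-d(76) = -(212 + 76) = -1*288 = -288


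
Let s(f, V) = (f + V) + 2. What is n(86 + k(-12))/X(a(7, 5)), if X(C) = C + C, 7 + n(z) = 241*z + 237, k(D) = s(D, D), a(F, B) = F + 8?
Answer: 2609/5 ≈ 521.80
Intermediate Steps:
a(F, B) = 8 + F
s(f, V) = 2 + V + f (s(f, V) = (V + f) + 2 = 2 + V + f)
k(D) = 2 + 2*D (k(D) = 2 + D + D = 2 + 2*D)
n(z) = 230 + 241*z (n(z) = -7 + (241*z + 237) = -7 + (237 + 241*z) = 230 + 241*z)
X(C) = 2*C
n(86 + k(-12))/X(a(7, 5)) = (230 + 241*(86 + (2 + 2*(-12))))/((2*(8 + 7))) = (230 + 241*(86 + (2 - 24)))/((2*15)) = (230 + 241*(86 - 22))/30 = (230 + 241*64)*(1/30) = (230 + 15424)*(1/30) = 15654*(1/30) = 2609/5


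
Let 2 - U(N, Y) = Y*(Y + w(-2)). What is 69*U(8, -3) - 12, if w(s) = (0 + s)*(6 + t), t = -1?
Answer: -2565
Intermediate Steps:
w(s) = 5*s (w(s) = (0 + s)*(6 - 1) = s*5 = 5*s)
U(N, Y) = 2 - Y*(-10 + Y) (U(N, Y) = 2 - Y*(Y + 5*(-2)) = 2 - Y*(Y - 10) = 2 - Y*(-10 + Y))
69*U(8, -3) - 12 = 69*(2 - 1*(-3)² + 10*(-3)) - 12 = 69*(2 - 1*9 - 30) - 12 = 69*(2 - 9 - 30) - 12 = 69*(-37) - 12 = -2553 - 12 = -2565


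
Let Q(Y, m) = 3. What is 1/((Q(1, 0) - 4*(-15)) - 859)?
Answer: -1/796 ≈ -0.0012563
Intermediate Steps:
1/((Q(1, 0) - 4*(-15)) - 859) = 1/((3 - 4*(-15)) - 859) = 1/((3 + 60) - 859) = 1/(63 - 859) = 1/(-796) = -1/796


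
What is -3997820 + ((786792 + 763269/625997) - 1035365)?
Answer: -2658228515552/625997 ≈ -4.2464e+6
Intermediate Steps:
-3997820 + ((786792 + 763269/625997) - 1035365) = -3997820 + (492530194893/625997 - 1035365) = -3997820 - 155605189012/625997 = -2658228515552/625997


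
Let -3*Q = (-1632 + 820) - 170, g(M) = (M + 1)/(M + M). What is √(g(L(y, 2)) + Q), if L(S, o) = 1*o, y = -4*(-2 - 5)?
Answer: √11811/6 ≈ 18.113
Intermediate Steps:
y = 28 (y = -4*(-7) = 28)
L(S, o) = o
g(M) = (1 + M)/(2*M) (g(M) = (1 + M)/((2*M)) = (1 + M)*(1/(2*M)) = (1 + M)/(2*M))
Q = 982/3 (Q = -((-1632 + 820) - 170)/3 = -(-812 - 170)/3 = -⅓*(-982) = 982/3 ≈ 327.33)
√(g(L(y, 2)) + Q) = √((½)*(1 + 2)/2 + 982/3) = √((½)*(½)*3 + 982/3) = √(¾ + 982/3) = √(3937/12) = √11811/6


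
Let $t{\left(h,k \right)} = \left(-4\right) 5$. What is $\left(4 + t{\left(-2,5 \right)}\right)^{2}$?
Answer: $256$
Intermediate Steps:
$t{\left(h,k \right)} = -20$
$\left(4 + t{\left(-2,5 \right)}\right)^{2} = \left(4 - 20\right)^{2} = \left(-16\right)^{2} = 256$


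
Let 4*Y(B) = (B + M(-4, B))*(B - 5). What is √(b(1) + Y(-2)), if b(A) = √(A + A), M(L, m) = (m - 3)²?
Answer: √(-161 + 4*√2)/2 ≈ 6.2318*I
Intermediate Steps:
M(L, m) = (-3 + m)²
b(A) = √2*√A (b(A) = √(2*A) = √2*√A)
Y(B) = (-5 + B)*(B + (-3 + B)²)/4 (Y(B) = ((B + (-3 + B)²)*(B - 5))/4 = ((B + (-3 + B)²)*(-5 + B))/4 = ((-5 + B)*(B + (-3 + B)²))/4 = (-5 + B)*(B + (-3 + B)²)/4)
√(b(1) + Y(-2)) = √(√2*√1 + (-45/4 - 5/2*(-2)² + (¼)*(-2)³ + (17/2)*(-2))) = √(√2*1 + (-45/4 - 5/2*4 + (¼)*(-8) - 17)) = √(√2 + (-45/4 - 10 - 2 - 17)) = √(√2 - 161/4) = √(-161/4 + √2)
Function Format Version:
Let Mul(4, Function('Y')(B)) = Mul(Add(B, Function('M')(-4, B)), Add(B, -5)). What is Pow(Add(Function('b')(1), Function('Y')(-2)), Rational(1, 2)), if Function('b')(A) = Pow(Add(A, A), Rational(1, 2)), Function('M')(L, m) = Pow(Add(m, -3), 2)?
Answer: Mul(Rational(1, 2), Pow(Add(-161, Mul(4, Pow(2, Rational(1, 2)))), Rational(1, 2))) ≈ Mul(6.2318, I)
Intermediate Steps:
Function('M')(L, m) = Pow(Add(-3, m), 2)
Function('b')(A) = Mul(Pow(2, Rational(1, 2)), Pow(A, Rational(1, 2))) (Function('b')(A) = Pow(Mul(2, A), Rational(1, 2)) = Mul(Pow(2, Rational(1, 2)), Pow(A, Rational(1, 2))))
Function('Y')(B) = Mul(Rational(1, 4), Add(-5, B), Add(B, Pow(Add(-3, B), 2))) (Function('Y')(B) = Mul(Rational(1, 4), Mul(Add(B, Pow(Add(-3, B), 2)), Add(B, -5))) = Mul(Rational(1, 4), Mul(Add(B, Pow(Add(-3, B), 2)), Add(-5, B))) = Mul(Rational(1, 4), Mul(Add(-5, B), Add(B, Pow(Add(-3, B), 2)))) = Mul(Rational(1, 4), Add(-5, B), Add(B, Pow(Add(-3, B), 2))))
Pow(Add(Function('b')(1), Function('Y')(-2)), Rational(1, 2)) = Pow(Add(Mul(Pow(2, Rational(1, 2)), Pow(1, Rational(1, 2))), Add(Rational(-45, 4), Mul(Rational(-5, 2), Pow(-2, 2)), Mul(Rational(1, 4), Pow(-2, 3)), Mul(Rational(17, 2), -2))), Rational(1, 2)) = Pow(Add(Mul(Pow(2, Rational(1, 2)), 1), Add(Rational(-45, 4), Mul(Rational(-5, 2), 4), Mul(Rational(1, 4), -8), -17)), Rational(1, 2)) = Pow(Add(Pow(2, Rational(1, 2)), Add(Rational(-45, 4), -10, -2, -17)), Rational(1, 2)) = Pow(Add(Pow(2, Rational(1, 2)), Rational(-161, 4)), Rational(1, 2)) = Pow(Add(Rational(-161, 4), Pow(2, Rational(1, 2))), Rational(1, 2))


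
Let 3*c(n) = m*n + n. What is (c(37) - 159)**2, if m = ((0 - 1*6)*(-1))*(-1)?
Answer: 438244/9 ≈ 48694.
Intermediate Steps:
m = -6 (m = ((0 - 6)*(-1))*(-1) = -6*(-1)*(-1) = 6*(-1) = -6)
c(n) = -5*n/3 (c(n) = (-6*n + n)/3 = (-5*n)/3 = -5*n/3)
(c(37) - 159)**2 = (-5/3*37 - 159)**2 = (-185/3 - 159)**2 = (-662/3)**2 = 438244/9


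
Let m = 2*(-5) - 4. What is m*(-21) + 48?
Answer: 342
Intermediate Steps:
m = -14 (m = -10 - 4 = -14)
m*(-21) + 48 = -14*(-21) + 48 = 294 + 48 = 342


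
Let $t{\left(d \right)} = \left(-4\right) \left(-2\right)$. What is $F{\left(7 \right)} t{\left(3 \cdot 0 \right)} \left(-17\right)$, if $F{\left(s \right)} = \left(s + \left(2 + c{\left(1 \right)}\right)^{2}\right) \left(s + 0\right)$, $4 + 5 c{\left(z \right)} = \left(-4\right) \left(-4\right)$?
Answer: $- \frac{627368}{25} \approx -25095.0$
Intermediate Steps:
$c{\left(z \right)} = \frac{12}{5}$ ($c{\left(z \right)} = - \frac{4}{5} + \frac{\left(-4\right) \left(-4\right)}{5} = - \frac{4}{5} + \frac{1}{5} \cdot 16 = - \frac{4}{5} + \frac{16}{5} = \frac{12}{5}$)
$F{\left(s \right)} = s \left(\frac{484}{25} + s\right)$ ($F{\left(s \right)} = \left(s + \left(2 + \frac{12}{5}\right)^{2}\right) \left(s + 0\right) = \left(s + \left(\frac{22}{5}\right)^{2}\right) s = \left(s + \frac{484}{25}\right) s = \left(\frac{484}{25} + s\right) s = s \left(\frac{484}{25} + s\right)$)
$t{\left(d \right)} = 8$
$F{\left(7 \right)} t{\left(3 \cdot 0 \right)} \left(-17\right) = \frac{1}{25} \cdot 7 \left(484 + 25 \cdot 7\right) 8 \left(-17\right) = \frac{1}{25} \cdot 7 \left(484 + 175\right) 8 \left(-17\right) = \frac{1}{25} \cdot 7 \cdot 659 \cdot 8 \left(-17\right) = \frac{4613}{25} \cdot 8 \left(-17\right) = \frac{36904}{25} \left(-17\right) = - \frac{627368}{25}$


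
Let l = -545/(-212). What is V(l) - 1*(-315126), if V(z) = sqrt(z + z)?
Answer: 315126 + sqrt(57770)/106 ≈ 3.1513e+5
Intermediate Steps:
l = 545/212 (l = -545*(-1/212) = 545/212 ≈ 2.5708)
V(z) = sqrt(2)*sqrt(z) (V(z) = sqrt(2*z) = sqrt(2)*sqrt(z))
V(l) - 1*(-315126) = sqrt(2)*sqrt(545/212) - 1*(-315126) = sqrt(2)*(sqrt(28885)/106) + 315126 = sqrt(57770)/106 + 315126 = 315126 + sqrt(57770)/106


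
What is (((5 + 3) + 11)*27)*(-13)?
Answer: -6669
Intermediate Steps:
(((5 + 3) + 11)*27)*(-13) = ((8 + 11)*27)*(-13) = (19*27)*(-13) = 513*(-13) = -6669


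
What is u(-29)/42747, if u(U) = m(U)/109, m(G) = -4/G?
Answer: 4/135123267 ≈ 2.9603e-8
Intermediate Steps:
u(U) = -4/(109*U) (u(U) = -4/U/109 = -4/U*(1/109) = -4/(109*U))
u(-29)/42747 = -4/109/(-29)/42747 = -4/109*(-1/29)*(1/42747) = (4/3161)*(1/42747) = 4/135123267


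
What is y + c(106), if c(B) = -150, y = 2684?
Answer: 2534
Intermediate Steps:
y + c(106) = 2684 - 150 = 2534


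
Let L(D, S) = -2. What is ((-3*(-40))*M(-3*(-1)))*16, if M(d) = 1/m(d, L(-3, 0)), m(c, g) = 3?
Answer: 640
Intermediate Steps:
M(d) = ⅓ (M(d) = 1/3 = ⅓)
((-3*(-40))*M(-3*(-1)))*16 = (-3*(-40)*(⅓))*16 = (120*(⅓))*16 = 40*16 = 640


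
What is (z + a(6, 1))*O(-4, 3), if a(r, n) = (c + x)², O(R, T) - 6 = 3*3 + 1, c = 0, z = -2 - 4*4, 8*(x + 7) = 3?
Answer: 1657/4 ≈ 414.25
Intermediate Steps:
x = -53/8 (x = -7 + (⅛)*3 = -7 + 3/8 = -53/8 ≈ -6.6250)
z = -18 (z = -2 - 16 = -18)
O(R, T) = 16 (O(R, T) = 6 + (3*3 + 1) = 6 + (9 + 1) = 6 + 10 = 16)
a(r, n) = 2809/64 (a(r, n) = (0 - 53/8)² = (-53/8)² = 2809/64)
(z + a(6, 1))*O(-4, 3) = (-18 + 2809/64)*16 = (1657/64)*16 = 1657/4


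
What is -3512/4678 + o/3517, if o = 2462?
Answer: -417234/8226263 ≈ -0.050720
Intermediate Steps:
-3512/4678 + o/3517 = -3512/4678 + 2462/3517 = -3512*1/4678 + 2462*(1/3517) = -1756/2339 + 2462/3517 = -417234/8226263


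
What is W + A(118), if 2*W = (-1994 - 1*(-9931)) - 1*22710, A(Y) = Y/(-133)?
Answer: -1965045/266 ≈ -7387.4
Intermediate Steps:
A(Y) = -Y/133 (A(Y) = Y*(-1/133) = -Y/133)
W = -14773/2 (W = ((-1994 - 1*(-9931)) - 1*22710)/2 = ((-1994 + 9931) - 22710)/2 = (7937 - 22710)/2 = (½)*(-14773) = -14773/2 ≈ -7386.5)
W + A(118) = -14773/2 - 1/133*118 = -14773/2 - 118/133 = -1965045/266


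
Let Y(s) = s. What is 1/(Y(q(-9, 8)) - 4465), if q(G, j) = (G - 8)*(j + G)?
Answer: -1/4448 ≈ -0.00022482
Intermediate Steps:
q(G, j) = (-8 + G)*(G + j)
1/(Y(q(-9, 8)) - 4465) = 1/(((-9)² - 8*(-9) - 8*8 - 9*8) - 4465) = 1/((81 + 72 - 64 - 72) - 4465) = 1/(17 - 4465) = 1/(-4448) = -1/4448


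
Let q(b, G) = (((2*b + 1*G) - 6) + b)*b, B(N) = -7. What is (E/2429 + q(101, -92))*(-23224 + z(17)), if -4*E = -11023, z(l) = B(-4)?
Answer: -4673631234493/9716 ≈ -4.8102e+8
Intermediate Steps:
z(l) = -7
E = 11023/4 (E = -1/4*(-11023) = 11023/4 ≈ 2755.8)
q(b, G) = b*(-6 + G + 3*b) (q(b, G) = (((2*b + G) - 6) + b)*b = (((G + 2*b) - 6) + b)*b = ((-6 + G + 2*b) + b)*b = (-6 + G + 3*b)*b = b*(-6 + G + 3*b))
(E/2429 + q(101, -92))*(-23224 + z(17)) = ((11023/4)/2429 + 101*(-6 - 92 + 3*101))*(-23224 - 7) = ((11023/4)*(1/2429) + 101*(-6 - 92 + 303))*(-23231) = (11023/9716 + 101*205)*(-23231) = (11023/9716 + 20705)*(-23231) = (201180803/9716)*(-23231) = -4673631234493/9716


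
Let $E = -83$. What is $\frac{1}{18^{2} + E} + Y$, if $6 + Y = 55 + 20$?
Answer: $\frac{16630}{241} \approx 69.004$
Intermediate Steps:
$Y = 69$ ($Y = -6 + \left(55 + 20\right) = -6 + 75 = 69$)
$\frac{1}{18^{2} + E} + Y = \frac{1}{18^{2} - 83} + 69 = \frac{1}{324 - 83} + 69 = \frac{1}{241} + 69 = \frac{16630}{241}$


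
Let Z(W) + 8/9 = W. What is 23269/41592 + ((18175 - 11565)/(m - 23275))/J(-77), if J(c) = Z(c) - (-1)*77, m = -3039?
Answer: 57599311/68403243 ≈ 0.84206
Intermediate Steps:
Z(W) = -8/9 + W
J(c) = 685/9 + c (J(c) = (-8/9 + c) - (-1)*77 = (-8/9 + c) - 1*(-77) = (-8/9 + c) + 77 = 685/9 + c)
23269/41592 + ((18175 - 11565)/(m - 23275))/J(-77) = 23269/41592 + ((18175 - 11565)/(-3039 - 23275))/(685/9 - 77) = 23269*(1/41592) + (6610/(-26314))/(-8/9) = 23269/41592 + (6610*(-1/26314))*(-9/8) = 23269/41592 - 3305/13157*(-9/8) = 23269/41592 + 29745/105256 = 57599311/68403243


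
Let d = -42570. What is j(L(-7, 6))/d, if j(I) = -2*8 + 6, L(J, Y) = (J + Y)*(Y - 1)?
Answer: 1/4257 ≈ 0.00023491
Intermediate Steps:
L(J, Y) = (-1 + Y)*(J + Y) (L(J, Y) = (J + Y)*(-1 + Y) = (-1 + Y)*(J + Y))
j(I) = -10 (j(I) = -16 + 6 = -10)
j(L(-7, 6))/d = -10/(-42570) = -10*(-1/42570) = 1/4257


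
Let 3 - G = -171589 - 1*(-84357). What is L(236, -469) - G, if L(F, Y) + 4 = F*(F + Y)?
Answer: -142227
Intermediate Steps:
L(F, Y) = -4 + F*(F + Y)
G = 87235 (G = 3 - (-171589 - 1*(-84357)) = 3 - (-171589 + 84357) = 3 - 1*(-87232) = 3 + 87232 = 87235)
L(236, -469) - G = (-4 + 236**2 + 236*(-469)) - 1*87235 = (-4 + 55696 - 110684) - 87235 = -54992 - 87235 = -142227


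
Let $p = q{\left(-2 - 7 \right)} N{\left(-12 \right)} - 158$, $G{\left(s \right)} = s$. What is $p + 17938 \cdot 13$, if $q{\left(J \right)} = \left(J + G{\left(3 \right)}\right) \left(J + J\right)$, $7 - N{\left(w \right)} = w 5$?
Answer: $240272$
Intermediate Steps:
$N{\left(w \right)} = 7 - 5 w$ ($N{\left(w \right)} = 7 - w 5 = 7 - 5 w$)
$q{\left(J \right)} = 2 J \left(3 + J\right)$ ($q{\left(J \right)} = \left(J + 3\right) \left(J + J\right) = \left(3 + J\right) 2 J = 2 J \left(3 + J\right)$)
$p = 7078$ ($p = 2 \left(-2 - 7\right) \left(3 - 9\right) \left(7 - -60\right) - 158 = 2 \left(-9\right) \left(3 - 9\right) \left(7 + 60\right) - 158 = 2 \left(-9\right) \left(-6\right) 67 - 158 = 108 \cdot 67 - 158 = 7236 - 158 = 7078$)
$p + 17938 \cdot 13 = 7078 + 17938 \cdot 13 = 7078 + 233194 = 240272$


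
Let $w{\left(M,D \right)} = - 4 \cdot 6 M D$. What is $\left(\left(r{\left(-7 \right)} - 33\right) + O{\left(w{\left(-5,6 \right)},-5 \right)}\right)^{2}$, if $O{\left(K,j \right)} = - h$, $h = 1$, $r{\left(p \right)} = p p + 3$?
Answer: $324$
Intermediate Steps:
$r{\left(p \right)} = 3 + p^{2}$ ($r{\left(p \right)} = p^{2} + 3 = 3 + p^{2}$)
$w{\left(M,D \right)} = - 24 D M$ ($w{\left(M,D \right)} = - 24 M D = - 24 D M$)
$O{\left(K,j \right)} = -1$ ($O{\left(K,j \right)} = \left(-1\right) 1 = -1$)
$\left(\left(r{\left(-7 \right)} - 33\right) + O{\left(w{\left(-5,6 \right)},-5 \right)}\right)^{2} = \left(\left(\left(3 + \left(-7\right)^{2}\right) - 33\right) - 1\right)^{2} = \left(\left(\left(3 + 49\right) - 33\right) - 1\right)^{2} = \left(\left(52 - 33\right) - 1\right)^{2} = \left(19 - 1\right)^{2} = 18^{2} = 324$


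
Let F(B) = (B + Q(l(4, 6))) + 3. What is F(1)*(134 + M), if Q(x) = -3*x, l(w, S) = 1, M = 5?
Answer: 139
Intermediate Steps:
F(B) = B (F(B) = (B - 3*1) + 3 = (B - 3) + 3 = (-3 + B) + 3 = B)
F(1)*(134 + M) = 1*(134 + 5) = 1*139 = 139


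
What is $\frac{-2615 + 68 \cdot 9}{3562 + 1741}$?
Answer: $- \frac{2003}{5303} \approx -0.37771$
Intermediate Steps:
$\frac{-2615 + 68 \cdot 9}{3562 + 1741} = \frac{-2615 + 612}{5303} = \left(-2003\right) \frac{1}{5303} = - \frac{2003}{5303}$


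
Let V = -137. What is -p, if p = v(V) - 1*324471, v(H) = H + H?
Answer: 324745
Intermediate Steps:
v(H) = 2*H
p = -324745 (p = 2*(-137) - 1*324471 = -274 - 324471 = -324745)
-p = -1*(-324745) = 324745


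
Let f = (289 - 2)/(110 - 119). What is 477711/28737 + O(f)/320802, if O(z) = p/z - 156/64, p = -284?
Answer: 26063993031205/1567893683104 ≈ 16.624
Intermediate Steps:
f = -287/9 (f = 287/(-9) = 287*(-1/9) = -287/9 ≈ -31.889)
O(z) = -39/16 - 284/z (O(z) = -284/z - 156/64 = -284/z - 156*1/64 = -284/z - 39/16 = -39/16 - 284/z)
477711/28737 + O(f)/320802 = 477711/28737 + (-39/16 - 284/(-287/9))/320802 = 477711*(1/28737) + (-39/16 - 284*(-9/287))*(1/320802) = 53079/3193 + (-39/16 + 2556/287)*(1/320802) = 53079/3193 + (29703/4592)*(1/320802) = 53079/3193 + 9901/491040928 = 26063993031205/1567893683104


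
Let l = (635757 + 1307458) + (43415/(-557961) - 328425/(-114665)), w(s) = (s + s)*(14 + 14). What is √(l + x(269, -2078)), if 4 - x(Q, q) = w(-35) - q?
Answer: √318145238718878068305394839/12795719613 ≈ 1394.0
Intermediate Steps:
w(s) = 56*s (w(s) = (2*s)*28 = 56*s)
x(Q, q) = 1964 + q (x(Q, q) = 4 - (56*(-35) - q) = 4 - (-1960 - q) = 4 + (1960 + q) = 1964 + q)
l = 24864869941807885/12795719613 (l = 1943215 + (43415*(-1/557961) - 328425*(-1/114665)) = 1943215 + (-43415/557961 + 65685/22933) = 1943215 + 35654032090/12795719613 = 24864869941807885/12795719613 ≈ 1.9432e+6)
√(l + x(269, -2078)) = √(24864869941807885/12795719613 + (1964 - 2078)) = √(24864869941807885/12795719613 - 114) = √(24863411229772003/12795719613) = √318145238718878068305394839/12795719613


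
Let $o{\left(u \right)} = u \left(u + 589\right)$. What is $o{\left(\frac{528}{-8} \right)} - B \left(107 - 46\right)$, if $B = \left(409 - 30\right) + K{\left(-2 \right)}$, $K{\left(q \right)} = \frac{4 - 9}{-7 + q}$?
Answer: $- \frac{519038}{9} \approx -57671.0$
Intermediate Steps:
$K{\left(q \right)} = - \frac{5}{-7 + q}$
$o{\left(u \right)} = u \left(589 + u\right)$
$B = \frac{3416}{9}$ ($B = \left(409 - 30\right) - \frac{5}{-7 - 2} = 379 - \frac{5}{-9} = 379 - - \frac{5}{9} = 379 + \frac{5}{9} = \frac{3416}{9} \approx 379.56$)
$o{\left(\frac{528}{-8} \right)} - B \left(107 - 46\right) = \frac{528}{-8} \left(589 + \frac{528}{-8}\right) - \frac{3416 \left(107 - 46\right)}{9} = 528 \left(- \frac{1}{8}\right) \left(589 + 528 \left(- \frac{1}{8}\right)\right) - \frac{3416 \left(107 - 46\right)}{9} = - 66 \left(589 - 66\right) - \frac{3416}{9} \cdot 61 = \left(-66\right) 523 - \frac{208376}{9} = -34518 - \frac{208376}{9} = - \frac{519038}{9}$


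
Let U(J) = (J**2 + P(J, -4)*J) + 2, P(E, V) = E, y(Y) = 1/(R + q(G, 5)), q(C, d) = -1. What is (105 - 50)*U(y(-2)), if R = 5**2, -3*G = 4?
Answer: 31735/288 ≈ 110.19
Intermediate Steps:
G = -4/3 (G = -1/3*4 = -4/3 ≈ -1.3333)
R = 25
y(Y) = 1/24 (y(Y) = 1/(25 - 1) = 1/24)
U(J) = 2 + 2*J**2 (U(J) = (J**2 + J*J) + 2 = (J**2 + J**2) + 2 = 2*J**2 + 2 = 2 + 2*J**2)
(105 - 50)*U(y(-2)) = (105 - 50)*(2 + 2*(1/24)**2) = 55*(2 + 2*(1/576)) = 55*(2 + 1/288) = 55*(577/288) = 31735/288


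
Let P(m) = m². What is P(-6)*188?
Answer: 6768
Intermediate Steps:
P(-6)*188 = (-6)²*188 = 36*188 = 6768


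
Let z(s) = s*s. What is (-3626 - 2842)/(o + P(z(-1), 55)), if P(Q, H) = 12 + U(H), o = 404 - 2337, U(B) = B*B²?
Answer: -1078/27409 ≈ -0.039330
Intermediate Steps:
U(B) = B³
z(s) = s²
o = -1933
P(Q, H) = 12 + H³
(-3626 - 2842)/(o + P(z(-1), 55)) = (-3626 - 2842)/(-1933 + (12 + 55³)) = -6468/(-1933 + (12 + 166375)) = -6468/(-1933 + 166387) = -6468/164454 = -6468*1/164454 = -1078/27409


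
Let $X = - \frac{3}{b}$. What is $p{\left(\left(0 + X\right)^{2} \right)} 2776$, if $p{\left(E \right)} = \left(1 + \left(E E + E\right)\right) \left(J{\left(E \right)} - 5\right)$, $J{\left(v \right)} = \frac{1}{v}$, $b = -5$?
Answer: $- \frac{10337824}{1125} \approx -9189.2$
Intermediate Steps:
$X = \frac{3}{5}$ ($X = - \frac{3}{-5} = \left(-3\right) \left(- \frac{1}{5}\right) = \frac{3}{5} \approx 0.6$)
$p{\left(E \right)} = \left(-5 + \frac{1}{E}\right) \left(1 + E + E^{2}\right)$ ($p{\left(E \right)} = \left(1 + \left(E E + E\right)\right) \left(\frac{1}{E} - 5\right) = \left(1 + \left(E^{2} + E\right)\right) \left(-5 + \frac{1}{E}\right) = \left(1 + \left(E + E^{2}\right)\right) \left(-5 + \frac{1}{E}\right) = \left(1 + E + E^{2}\right) \left(-5 + \frac{1}{E}\right) = \left(-5 + \frac{1}{E}\right) \left(1 + E + E^{2}\right)$)
$p{\left(\left(0 + X\right)^{2} \right)} 2776 = \left(-4 + \frac{1}{\left(0 + \frac{3}{5}\right)^{2}} - 5 \left(\left(0 + \frac{3}{5}\right)^{2}\right)^{2} - 4 \left(0 + \frac{3}{5}\right)^{2}\right) 2776 = \left(-4 + \frac{1}{\left(\frac{3}{5}\right)^{2}} - 5 \left(\left(\frac{3}{5}\right)^{2}\right)^{2} - 4 \left(\frac{3}{5}\right)^{2}\right) 2776 = \left(-4 + \frac{1}{\frac{9}{25}} - 5 \left(\frac{9}{25}\right)^{2} - \frac{36}{25}\right) 2776 = \left(-4 + \frac{25}{9} - \frac{81}{125} - \frac{36}{25}\right) 2776 = \left(- \frac{3724}{1125}\right) 2776 = - \frac{10337824}{1125}$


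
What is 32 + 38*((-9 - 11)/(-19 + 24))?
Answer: -120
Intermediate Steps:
32 + 38*((-9 - 11)/(-19 + 24)) = 32 + 38*(-20/5) = 32 + 38*(-20*⅕) = 32 + 38*(-4) = 32 - 152 = -120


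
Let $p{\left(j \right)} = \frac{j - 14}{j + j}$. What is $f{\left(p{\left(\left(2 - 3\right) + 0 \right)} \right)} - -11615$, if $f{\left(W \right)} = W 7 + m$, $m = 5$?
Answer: $\frac{23345}{2} \approx 11673.0$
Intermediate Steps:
$p{\left(j \right)} = \frac{-14 + j}{2 j}$
$f{\left(W \right)} = 5 + 7 W$ ($f{\left(W \right)} = W 7 + 5 = 7 W + 5 = 5 + 7 W$)
$f{\left(p{\left(\left(2 - 3\right) + 0 \right)} \right)} - -11615 = \left(5 + 7 \frac{-14 + \left(\left(2 - 3\right) + 0\right)}{2 \left(\left(2 - 3\right) + 0\right)}\right) - -11615 = \left(5 + 7 \frac{-14 + \left(-1 + 0\right)}{2 \left(-1 + 0\right)}\right) + 11615 = \left(5 + 7 \frac{-14 - 1}{2 \left(-1\right)}\right) + 11615 = \left(5 + 7 \cdot \frac{1}{2} \left(-1\right) \left(-15\right)\right) + 11615 = \left(5 + 7 \cdot \frac{15}{2}\right) + 11615 = \left(5 + \frac{105}{2}\right) + 11615 = \frac{115}{2} + 11615 = \frac{23345}{2}$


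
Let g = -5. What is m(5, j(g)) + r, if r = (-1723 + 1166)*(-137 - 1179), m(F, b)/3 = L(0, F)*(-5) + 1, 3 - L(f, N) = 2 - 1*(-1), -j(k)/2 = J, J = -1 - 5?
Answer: 733015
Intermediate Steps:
J = -6
j(k) = 12 (j(k) = -2*(-6) = 12)
L(f, N) = 0 (L(f, N) = 3 - (2 - 1*(-1)) = 3 - (2 + 1) = 3 - 1*3 = 3 - 3 = 0)
m(F, b) = 3 (m(F, b) = 3*(0*(-5) + 1) = 3*(0 + 1) = 3*1 = 3)
r = 733012 (r = -557*(-1316) = 733012)
m(5, j(g)) + r = 3 + 733012 = 733015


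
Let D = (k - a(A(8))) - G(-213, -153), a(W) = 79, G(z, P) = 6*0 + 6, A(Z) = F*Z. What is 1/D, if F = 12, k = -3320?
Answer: -1/3405 ≈ -0.00029369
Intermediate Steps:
A(Z) = 12*Z
G(z, P) = 6 (G(z, P) = 0 + 6 = 6)
D = -3405 (D = (-3320 - 1*79) - 1*6 = (-3320 - 79) - 6 = -3399 - 6 = -3405)
1/D = 1/(-3405) = -1/3405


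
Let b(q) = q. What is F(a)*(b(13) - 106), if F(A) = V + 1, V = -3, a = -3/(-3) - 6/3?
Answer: 186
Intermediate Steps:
a = -1 (a = -3*(-1/3) - 6*1/3 = 1 - 2 = -1)
F(A) = -2 (F(A) = -3 + 1 = -2)
F(a)*(b(13) - 106) = -2*(13 - 106) = -2*(-93) = 186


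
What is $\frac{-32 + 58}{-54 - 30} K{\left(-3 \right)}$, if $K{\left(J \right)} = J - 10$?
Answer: $\frac{169}{42} \approx 4.0238$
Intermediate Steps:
$K{\left(J \right)} = -10 + J$
$\frac{-32 + 58}{-54 - 30} K{\left(-3 \right)} = \frac{-32 + 58}{-54 - 30} \left(-10 - 3\right) = \frac{26}{-84} \left(-13\right) = 26 \left(- \frac{1}{84}\right) \left(-13\right) = \left(- \frac{13}{42}\right) \left(-13\right) = \frac{169}{42}$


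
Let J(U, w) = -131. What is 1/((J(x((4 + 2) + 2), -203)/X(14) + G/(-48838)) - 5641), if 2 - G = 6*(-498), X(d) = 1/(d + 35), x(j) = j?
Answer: -24419/294494635 ≈ -8.2918e-5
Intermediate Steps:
X(d) = 1/(35 + d)
G = 2990 (G = 2 - 6*(-498) = 2 - 1*(-2988) = 2 + 2988 = 2990)
1/((J(x((4 + 2) + 2), -203)/X(14) + G/(-48838)) - 5641) = 1/((-131/(1/(35 + 14)) + 2990/(-48838)) - 5641) = 1/((-131/(1/49) + 2990*(-1/48838)) - 5641) = 1/((-131/1/49 - 1495/24419) - 5641) = 1/((-131*49 - 1495/24419) - 5641) = 1/((-6419 - 1495/24419) - 5641) = 1/(-156747056/24419 - 5641) = 1/(-294494635/24419) = -24419/294494635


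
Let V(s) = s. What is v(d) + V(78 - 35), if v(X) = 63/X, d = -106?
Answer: 4495/106 ≈ 42.406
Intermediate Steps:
v(d) + V(78 - 35) = 63/(-106) + (78 - 35) = 63*(-1/106) + 43 = -63/106 + 43 = 4495/106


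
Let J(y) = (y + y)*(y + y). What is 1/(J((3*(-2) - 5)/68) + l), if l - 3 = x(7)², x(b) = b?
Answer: 1156/60233 ≈ 0.019192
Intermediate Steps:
J(y) = 4*y² (J(y) = (2*y)*(2*y) = 4*y²)
l = 52 (l = 3 + 7² = 3 + 49 = 52)
1/(J((3*(-2) - 5)/68) + l) = 1/(4*((3*(-2) - 5)/68)² + 52) = 1/(4*((-6 - 5)*(1/68))² + 52) = 1/(4*(-11*1/68)² + 52) = 1/(4*(-11/68)² + 52) = 1/(4*(121/4624) + 52) = 1/(121/1156 + 52) = 1/(60233/1156) = 1156/60233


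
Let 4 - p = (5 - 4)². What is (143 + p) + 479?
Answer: 625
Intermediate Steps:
p = 3 (p = 4 - (5 - 4)² = 4 - 1*1² = 4 - 1*1 = 4 - 1 = 3)
(143 + p) + 479 = (143 + 3) + 479 = 146 + 479 = 625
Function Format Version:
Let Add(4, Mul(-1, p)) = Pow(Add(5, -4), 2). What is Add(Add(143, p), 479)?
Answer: 625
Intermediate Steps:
p = 3 (p = Add(4, Mul(-1, Pow(Add(5, -4), 2))) = Add(4, Mul(-1, Pow(1, 2))) = Add(4, Mul(-1, 1)) = Add(4, -1) = 3)
Add(Add(143, p), 479) = Add(Add(143, 3), 479) = Add(146, 479) = 625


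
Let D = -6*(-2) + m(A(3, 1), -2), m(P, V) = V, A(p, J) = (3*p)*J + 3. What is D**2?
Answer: 100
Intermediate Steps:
A(p, J) = 3 + 3*J*p (A(p, J) = 3*J*p + 3 = 3 + 3*J*p)
D = 10 (D = -6*(-2) - 2 = 12 - 2 = 10)
D**2 = 10**2 = 100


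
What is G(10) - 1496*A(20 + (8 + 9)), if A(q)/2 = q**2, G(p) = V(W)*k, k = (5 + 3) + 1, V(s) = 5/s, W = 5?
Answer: -4096039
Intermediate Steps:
k = 9 (k = 8 + 1 = 9)
G(p) = 9 (G(p) = (5/5)*9 = (5*(1/5))*9 = 1*9 = 9)
A(q) = 2*q**2
G(10) - 1496*A(20 + (8 + 9)) = 9 - 2992*(20 + (8 + 9))**2 = 9 - 2992*(20 + 17)**2 = 9 - 2992*37**2 = 9 - 2992*1369 = 9 - 1496*2738 = 9 - 4096048 = -4096039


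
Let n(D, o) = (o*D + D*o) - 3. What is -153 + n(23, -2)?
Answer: -248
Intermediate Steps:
n(D, o) = -3 + 2*D*o (n(D, o) = (D*o + D*o) - 3 = 2*D*o - 3 = -3 + 2*D*o)
-153 + n(23, -2) = -153 + (-3 + 2*23*(-2)) = -153 + (-3 - 92) = -153 - 95 = -248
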